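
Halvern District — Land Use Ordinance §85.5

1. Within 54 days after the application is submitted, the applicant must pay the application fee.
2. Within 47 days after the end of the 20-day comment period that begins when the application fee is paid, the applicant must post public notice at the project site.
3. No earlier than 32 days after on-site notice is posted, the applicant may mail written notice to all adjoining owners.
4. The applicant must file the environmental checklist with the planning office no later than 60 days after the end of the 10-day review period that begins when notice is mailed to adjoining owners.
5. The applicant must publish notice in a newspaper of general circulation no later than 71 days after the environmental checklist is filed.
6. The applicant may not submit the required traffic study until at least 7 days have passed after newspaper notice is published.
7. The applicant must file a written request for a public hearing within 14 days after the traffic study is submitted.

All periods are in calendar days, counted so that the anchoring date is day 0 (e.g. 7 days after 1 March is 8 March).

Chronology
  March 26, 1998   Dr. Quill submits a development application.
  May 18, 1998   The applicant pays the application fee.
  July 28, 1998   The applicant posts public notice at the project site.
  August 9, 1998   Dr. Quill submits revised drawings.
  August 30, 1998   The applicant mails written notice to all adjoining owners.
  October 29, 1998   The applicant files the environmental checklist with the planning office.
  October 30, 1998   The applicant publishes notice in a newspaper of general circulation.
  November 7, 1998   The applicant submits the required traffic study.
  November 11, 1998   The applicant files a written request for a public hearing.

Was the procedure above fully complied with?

Step 1: 54 days after March 26, 1998 (when the application is submitted) is May 19, 1998; May 18, 1998 is within that limit.
Step 2: 47 days after June 7, 1998 (end of the 20-day comment period, which began when the application fee is paid on May 18, 1998) is July 24, 1998; July 28, 1998 misses that deadline by 4 days.

No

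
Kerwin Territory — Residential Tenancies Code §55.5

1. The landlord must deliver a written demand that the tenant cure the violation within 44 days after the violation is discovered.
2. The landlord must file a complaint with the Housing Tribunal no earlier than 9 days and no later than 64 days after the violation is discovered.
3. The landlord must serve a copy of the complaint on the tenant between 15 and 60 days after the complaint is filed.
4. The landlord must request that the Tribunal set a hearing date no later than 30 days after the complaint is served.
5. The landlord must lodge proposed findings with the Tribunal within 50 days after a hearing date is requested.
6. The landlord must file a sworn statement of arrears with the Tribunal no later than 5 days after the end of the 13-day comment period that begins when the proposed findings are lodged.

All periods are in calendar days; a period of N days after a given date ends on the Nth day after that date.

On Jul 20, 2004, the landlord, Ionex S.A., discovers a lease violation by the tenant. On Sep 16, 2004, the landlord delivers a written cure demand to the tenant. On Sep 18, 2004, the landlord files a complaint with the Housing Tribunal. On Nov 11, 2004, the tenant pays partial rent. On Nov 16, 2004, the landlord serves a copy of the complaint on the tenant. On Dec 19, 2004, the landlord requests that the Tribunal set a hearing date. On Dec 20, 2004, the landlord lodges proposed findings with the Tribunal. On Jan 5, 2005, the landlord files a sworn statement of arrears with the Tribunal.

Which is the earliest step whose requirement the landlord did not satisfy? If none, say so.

Step 1 — counting 44 days from Jul 20, 2004 (when the violation is discovered) gives a deadline of Sep 2, 2004; not done until Sep 16, 2004, 14 days after the deadline.
The analysis stops there.

Step 1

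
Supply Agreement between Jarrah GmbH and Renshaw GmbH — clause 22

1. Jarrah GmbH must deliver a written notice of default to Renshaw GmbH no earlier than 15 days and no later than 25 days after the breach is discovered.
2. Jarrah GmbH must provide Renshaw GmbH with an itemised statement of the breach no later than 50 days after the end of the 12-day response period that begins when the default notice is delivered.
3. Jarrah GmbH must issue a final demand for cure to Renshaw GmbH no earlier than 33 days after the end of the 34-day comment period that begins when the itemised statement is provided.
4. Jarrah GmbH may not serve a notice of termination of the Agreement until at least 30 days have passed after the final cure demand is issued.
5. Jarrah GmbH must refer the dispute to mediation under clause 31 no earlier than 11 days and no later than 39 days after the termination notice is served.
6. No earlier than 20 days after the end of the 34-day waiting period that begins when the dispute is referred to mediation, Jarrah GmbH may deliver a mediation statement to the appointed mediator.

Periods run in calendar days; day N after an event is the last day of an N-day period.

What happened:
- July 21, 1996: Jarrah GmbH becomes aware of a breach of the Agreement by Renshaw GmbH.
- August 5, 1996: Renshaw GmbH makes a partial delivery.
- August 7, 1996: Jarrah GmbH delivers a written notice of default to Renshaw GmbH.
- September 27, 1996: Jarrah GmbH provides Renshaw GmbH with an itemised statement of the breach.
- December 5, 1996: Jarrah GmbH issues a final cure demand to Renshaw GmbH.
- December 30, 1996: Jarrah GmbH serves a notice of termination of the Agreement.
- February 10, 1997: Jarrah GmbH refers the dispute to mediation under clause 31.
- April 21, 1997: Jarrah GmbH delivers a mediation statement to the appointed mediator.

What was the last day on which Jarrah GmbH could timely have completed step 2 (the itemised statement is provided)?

The default notice is delivered on August 7, 1996; the 12-day response period therefore ends August 19, 1996, and step 2 runs from that date. 50 days after August 19, 1996 is October 8, 1996.

October 8, 1996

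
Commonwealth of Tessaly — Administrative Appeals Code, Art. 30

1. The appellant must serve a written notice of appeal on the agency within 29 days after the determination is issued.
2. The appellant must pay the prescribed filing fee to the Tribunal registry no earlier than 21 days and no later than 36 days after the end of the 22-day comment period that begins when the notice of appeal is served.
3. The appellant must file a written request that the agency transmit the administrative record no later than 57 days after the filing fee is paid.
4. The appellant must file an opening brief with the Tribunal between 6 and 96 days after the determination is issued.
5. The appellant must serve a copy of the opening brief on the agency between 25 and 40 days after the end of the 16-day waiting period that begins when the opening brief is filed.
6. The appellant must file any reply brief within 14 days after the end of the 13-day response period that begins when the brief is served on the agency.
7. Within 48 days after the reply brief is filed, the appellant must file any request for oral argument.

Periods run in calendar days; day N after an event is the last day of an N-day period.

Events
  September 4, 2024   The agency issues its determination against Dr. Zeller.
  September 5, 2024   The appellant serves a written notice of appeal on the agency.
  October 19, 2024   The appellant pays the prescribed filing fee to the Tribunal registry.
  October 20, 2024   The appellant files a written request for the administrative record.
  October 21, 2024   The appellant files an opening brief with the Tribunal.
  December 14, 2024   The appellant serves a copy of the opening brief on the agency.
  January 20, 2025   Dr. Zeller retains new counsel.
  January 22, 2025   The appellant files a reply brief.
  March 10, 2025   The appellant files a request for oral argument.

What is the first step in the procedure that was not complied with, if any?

(1) due by September 4, 2024 + 29 days = October 3, 2024; done September 5, 2024 — timely.
(2) the permitted window runs from September 27, 2024 + 21 = October 18, 2024 to September 27, 2024 + 36 = November 2, 2024; October 19, 2024 falls inside that range.
(3) due by October 19, 2024 + 57 days = December 15, 2024; completed October 20, 2024, before the deadline.
(4) the permitted window runs from September 4, 2024 + 6 = September 10, 2024 to September 4, 2024 + 96 = December 9, 2024; done October 21, 2024, which is between those dates.
(5) the permitted window runs from November 6, 2024 + 25 = December 1, 2024 to November 6, 2024 + 40 = December 16, 2024; done December 14, 2024, which is between those dates.
(6) due by December 27, 2024 + 14 days = January 10, 2025; not done until January 22, 2025, 12 days after the deadline.
No need to go further; step 6 was not satisfied.

Step 6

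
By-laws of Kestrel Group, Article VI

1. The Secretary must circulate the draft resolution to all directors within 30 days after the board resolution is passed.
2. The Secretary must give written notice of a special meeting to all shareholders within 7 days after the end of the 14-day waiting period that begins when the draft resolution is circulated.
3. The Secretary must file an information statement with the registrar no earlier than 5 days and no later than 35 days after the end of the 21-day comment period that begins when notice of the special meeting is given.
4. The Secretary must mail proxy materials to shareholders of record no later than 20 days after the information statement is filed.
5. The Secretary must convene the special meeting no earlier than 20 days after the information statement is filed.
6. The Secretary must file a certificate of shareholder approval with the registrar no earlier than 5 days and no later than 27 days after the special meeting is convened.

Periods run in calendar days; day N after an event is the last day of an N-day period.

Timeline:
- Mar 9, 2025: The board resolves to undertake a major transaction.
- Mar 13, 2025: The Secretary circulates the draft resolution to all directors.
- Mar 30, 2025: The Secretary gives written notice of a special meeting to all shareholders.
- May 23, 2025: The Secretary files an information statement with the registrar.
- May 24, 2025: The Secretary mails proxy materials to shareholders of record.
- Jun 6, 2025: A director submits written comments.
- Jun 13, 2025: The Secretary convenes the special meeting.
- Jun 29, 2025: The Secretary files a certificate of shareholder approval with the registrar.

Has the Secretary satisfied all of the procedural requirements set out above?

Yes

Step 1 — counting 30 days from Mar 9, 2025 (when the board resolution is passed) gives a deadline of Apr 8, 2025; done Mar 13, 2025 — timely.
Step 2 — counting 7 days from Mar 27, 2025 (end of the 14-day waiting period, which began when the draft resolution is circulated on Mar 13, 2025) gives a deadline of Apr 3, 2025; done Mar 30, 2025 — timely.
Step 3 — 5 and 35 days from Apr 20, 2025 (end of the 21-day comment period, which began when notice of the special meeting is given on Mar 30, 2025) are Apr 25, 2025 and May 25, 2025 respectively; May 23, 2025 falls inside that range.
Step 4 — counting 20 days from May 23, 2025 (when the information statement is filed) gives a deadline of Jun 12, 2025; done May 24, 2025 — timely.
Step 5 — must wait 20 days from May 23, 2025 (when the information statement is filed), so not before Jun 12, 2025; Jun 13, 2025 is on or after that date.
Step 6 — 5 and 27 days from Jun 13, 2025 (when the special meeting is convened) are Jun 18, 2025 and Jul 10, 2025 respectively; Jun 29, 2025 falls inside that range.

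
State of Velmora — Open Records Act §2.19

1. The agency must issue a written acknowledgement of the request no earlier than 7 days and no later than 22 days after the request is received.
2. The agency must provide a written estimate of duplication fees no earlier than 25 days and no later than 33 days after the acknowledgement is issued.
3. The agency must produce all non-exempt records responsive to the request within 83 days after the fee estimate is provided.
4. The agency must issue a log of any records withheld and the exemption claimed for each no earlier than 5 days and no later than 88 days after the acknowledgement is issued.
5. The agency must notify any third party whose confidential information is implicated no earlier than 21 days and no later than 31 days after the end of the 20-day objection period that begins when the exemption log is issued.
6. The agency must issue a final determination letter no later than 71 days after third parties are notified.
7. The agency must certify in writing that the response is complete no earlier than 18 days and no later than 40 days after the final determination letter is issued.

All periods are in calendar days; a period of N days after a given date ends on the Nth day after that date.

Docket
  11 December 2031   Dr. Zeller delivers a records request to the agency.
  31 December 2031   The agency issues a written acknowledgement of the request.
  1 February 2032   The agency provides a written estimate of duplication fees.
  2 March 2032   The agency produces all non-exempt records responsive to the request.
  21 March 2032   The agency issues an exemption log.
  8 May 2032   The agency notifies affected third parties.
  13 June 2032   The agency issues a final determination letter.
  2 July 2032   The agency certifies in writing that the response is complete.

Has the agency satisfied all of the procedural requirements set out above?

Step 1 — 7 and 22 days from 11 December 2031 (when the request is received) are 18 December 2031 and 2 January 2032 respectively; done 31 December 2031, which is between those dates.
Step 2 — 25 and 33 days from 31 December 2031 (when the acknowledgement is issued) are 25 January 2032 and 2 February 2032 respectively; done 1 February 2032 — within the window.
Step 3 — counting 83 days from 1 February 2032 (when the fee estimate is provided) gives a deadline of 24 April 2032; done 2 March 2032 — timely.
Step 4 — 5 and 88 days from 31 December 2031 (when the acknowledgement is issued) are 5 January 2032 and 28 March 2032 respectively; done 21 March 2032, which is between those dates.
Step 5 — 21 and 31 days from 10 April 2032 (end of the 20-day objection period, which began when the exemption log is issued on 21 March 2032) are 1 May 2032 and 11 May 2032 respectively; 8 May 2032 falls inside that range.
Step 6 — counting 71 days from 8 May 2032 (when third parties are notified) gives a deadline of 18 July 2032; done 13 June 2032 — timely.
Step 7 — 18 and 40 days from 13 June 2032 (when the final determination letter is issued) are 1 July 2032 and 23 July 2032 respectively; 2 July 2032 falls inside that range.

Yes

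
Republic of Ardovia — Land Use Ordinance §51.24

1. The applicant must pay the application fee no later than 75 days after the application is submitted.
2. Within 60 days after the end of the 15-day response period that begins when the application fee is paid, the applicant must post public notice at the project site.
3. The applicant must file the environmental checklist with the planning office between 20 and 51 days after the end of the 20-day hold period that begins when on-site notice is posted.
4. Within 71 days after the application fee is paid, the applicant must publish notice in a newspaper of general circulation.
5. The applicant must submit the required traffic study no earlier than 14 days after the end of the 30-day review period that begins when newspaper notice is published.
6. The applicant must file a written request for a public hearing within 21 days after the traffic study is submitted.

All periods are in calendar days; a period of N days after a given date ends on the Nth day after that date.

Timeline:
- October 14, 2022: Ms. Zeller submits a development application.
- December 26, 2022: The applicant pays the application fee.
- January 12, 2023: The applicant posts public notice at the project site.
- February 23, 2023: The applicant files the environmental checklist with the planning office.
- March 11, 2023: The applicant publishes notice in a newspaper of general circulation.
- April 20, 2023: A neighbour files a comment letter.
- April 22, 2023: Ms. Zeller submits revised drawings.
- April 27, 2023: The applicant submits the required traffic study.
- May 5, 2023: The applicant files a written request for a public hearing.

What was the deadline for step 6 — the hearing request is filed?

May 18, 2023

Step 6 runs from April 27, 2023, when the traffic study is submitted. 21 days after April 27, 2023 is May 18, 2023.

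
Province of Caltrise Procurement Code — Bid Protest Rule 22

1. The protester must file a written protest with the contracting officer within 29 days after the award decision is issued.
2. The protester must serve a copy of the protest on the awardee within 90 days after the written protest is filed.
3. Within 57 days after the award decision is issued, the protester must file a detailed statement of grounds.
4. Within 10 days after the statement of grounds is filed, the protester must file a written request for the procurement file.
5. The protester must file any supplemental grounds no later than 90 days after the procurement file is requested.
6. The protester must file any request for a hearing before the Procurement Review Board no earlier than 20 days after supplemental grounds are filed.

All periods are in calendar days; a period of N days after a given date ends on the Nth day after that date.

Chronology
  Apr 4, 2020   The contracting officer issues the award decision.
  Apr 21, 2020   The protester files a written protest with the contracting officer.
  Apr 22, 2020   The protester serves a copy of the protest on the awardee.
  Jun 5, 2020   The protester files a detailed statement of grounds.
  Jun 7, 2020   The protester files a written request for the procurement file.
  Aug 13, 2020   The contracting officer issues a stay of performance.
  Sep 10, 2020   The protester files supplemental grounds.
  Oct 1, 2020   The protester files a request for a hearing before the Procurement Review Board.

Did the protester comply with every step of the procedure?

Step 1 — counting 29 days from Apr 4, 2020 (when the award decision is issued) gives a deadline of May 3, 2020; done Apr 21, 2020 — timely.
Step 2 — counting 90 days from Apr 21, 2020 (when the written protest is filed) gives a deadline of Jul 20, 2020; done Apr 22, 2020 — timely.
Step 3 — counting 57 days from Apr 4, 2020 (when the award decision is issued) gives a deadline of May 31, 2020; done Jun 5, 2020 — 5 days late.

No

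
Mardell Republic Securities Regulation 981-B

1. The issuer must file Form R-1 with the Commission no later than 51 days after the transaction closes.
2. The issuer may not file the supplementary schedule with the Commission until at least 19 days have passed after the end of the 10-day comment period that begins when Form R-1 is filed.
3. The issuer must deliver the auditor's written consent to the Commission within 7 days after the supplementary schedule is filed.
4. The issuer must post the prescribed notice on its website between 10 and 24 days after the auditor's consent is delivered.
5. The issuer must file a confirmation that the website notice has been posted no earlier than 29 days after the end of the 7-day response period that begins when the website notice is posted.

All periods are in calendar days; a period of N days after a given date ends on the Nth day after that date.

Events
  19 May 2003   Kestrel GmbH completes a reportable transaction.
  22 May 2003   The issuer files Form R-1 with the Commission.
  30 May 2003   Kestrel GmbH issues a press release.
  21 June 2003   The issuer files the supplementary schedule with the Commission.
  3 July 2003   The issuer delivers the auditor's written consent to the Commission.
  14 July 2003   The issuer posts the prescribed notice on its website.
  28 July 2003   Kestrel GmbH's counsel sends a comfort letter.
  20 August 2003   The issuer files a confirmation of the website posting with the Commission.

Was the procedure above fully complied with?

Step 1: 51 days after 19 May 2003 (when the transaction closes) is 9 July 2003; completed 22 May 2003, before the deadline.
Step 2: the earliest permitted date is 19 days after 1 June 2003 (end of the 10-day comment period, which began when Form R-1 is filed on 22 May 2003), i.e. 20 June 2003; 21 June 2003 is on or after that date.
Step 3: 7 days after 21 June 2003 (when the supplementary schedule is filed) is 28 June 2003; 3 July 2003 misses that deadline by 5 days.
Later steps need not be reached.

No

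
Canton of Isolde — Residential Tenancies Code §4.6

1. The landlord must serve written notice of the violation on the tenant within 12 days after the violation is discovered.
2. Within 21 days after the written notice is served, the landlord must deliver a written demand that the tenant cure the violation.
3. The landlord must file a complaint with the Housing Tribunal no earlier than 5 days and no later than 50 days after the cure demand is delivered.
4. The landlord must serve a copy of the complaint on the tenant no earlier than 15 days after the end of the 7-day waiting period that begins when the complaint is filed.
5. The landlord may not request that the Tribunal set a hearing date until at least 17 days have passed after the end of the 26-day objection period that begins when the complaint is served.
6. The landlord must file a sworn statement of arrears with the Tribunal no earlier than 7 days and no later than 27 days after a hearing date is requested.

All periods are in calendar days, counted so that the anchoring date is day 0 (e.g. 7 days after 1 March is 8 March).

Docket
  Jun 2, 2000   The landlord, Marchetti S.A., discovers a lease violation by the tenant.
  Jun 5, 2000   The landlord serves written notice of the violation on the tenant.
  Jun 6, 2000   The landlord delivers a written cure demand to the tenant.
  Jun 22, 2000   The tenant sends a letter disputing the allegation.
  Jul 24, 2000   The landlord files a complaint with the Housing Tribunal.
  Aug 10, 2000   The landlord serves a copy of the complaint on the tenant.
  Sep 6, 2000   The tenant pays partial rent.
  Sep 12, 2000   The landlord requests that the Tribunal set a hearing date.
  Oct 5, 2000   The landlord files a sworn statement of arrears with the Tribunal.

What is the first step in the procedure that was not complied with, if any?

Step 4

Step 1 — counting 12 days from Jun 2, 2000 (when the violation is discovered) gives a deadline of Jun 14, 2000; completed Jun 5, 2000, before the deadline.
Step 2 — counting 21 days from Jun 5, 2000 (when the written notice is served) gives a deadline of Jun 26, 2000; done Jun 6, 2000 — timely.
Step 3 — 5 and 50 days from Jun 6, 2000 (when the cure demand is delivered) are Jun 11, 2000 and Jul 26, 2000 respectively; Jul 24, 2000 falls inside that range.
Step 4 — must wait 15 days from Jul 31, 2000 (end of the 7-day waiting period, which began when the complaint is filed on Jul 24, 2000), so not before Aug 15, 2000; done Aug 10, 2000 — 5 days too early.
The procedure was therefore not followed at step 4.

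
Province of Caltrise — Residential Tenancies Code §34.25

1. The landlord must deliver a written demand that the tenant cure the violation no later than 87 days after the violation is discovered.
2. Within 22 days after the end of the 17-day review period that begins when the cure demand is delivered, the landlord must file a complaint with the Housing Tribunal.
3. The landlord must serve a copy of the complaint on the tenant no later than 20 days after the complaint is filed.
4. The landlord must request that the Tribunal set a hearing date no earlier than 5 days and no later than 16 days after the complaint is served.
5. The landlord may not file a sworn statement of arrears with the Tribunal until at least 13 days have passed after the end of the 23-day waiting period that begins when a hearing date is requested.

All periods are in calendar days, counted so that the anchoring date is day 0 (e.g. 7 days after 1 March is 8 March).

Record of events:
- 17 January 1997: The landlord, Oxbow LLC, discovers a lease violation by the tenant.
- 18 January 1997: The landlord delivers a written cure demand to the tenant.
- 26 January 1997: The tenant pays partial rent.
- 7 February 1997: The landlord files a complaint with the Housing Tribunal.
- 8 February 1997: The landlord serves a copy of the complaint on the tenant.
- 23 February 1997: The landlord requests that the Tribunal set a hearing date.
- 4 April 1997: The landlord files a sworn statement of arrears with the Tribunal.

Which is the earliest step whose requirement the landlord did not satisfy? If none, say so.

None — every step was satisfied

(1) due by 17 January 1997 + 87 days = 14 April 1997; completed 18 January 1997, before the deadline.
(2) due by 4 February 1997 + 22 days = 26 February 1997; completed 7 February 1997, before the deadline.
(3) due by 7 February 1997 + 20 days = 27 February 1997; 8 February 1997 is within that limit.
(4) the permitted window runs from 8 February 1997 + 5 = 13 February 1997 to 8 February 1997 + 16 = 24 February 1997; 23 February 1997 falls inside that range.
(5) permitted from 18 March 1997 + 13 days = 31 March 1997 onward; 4 April 1997 is on or after that date.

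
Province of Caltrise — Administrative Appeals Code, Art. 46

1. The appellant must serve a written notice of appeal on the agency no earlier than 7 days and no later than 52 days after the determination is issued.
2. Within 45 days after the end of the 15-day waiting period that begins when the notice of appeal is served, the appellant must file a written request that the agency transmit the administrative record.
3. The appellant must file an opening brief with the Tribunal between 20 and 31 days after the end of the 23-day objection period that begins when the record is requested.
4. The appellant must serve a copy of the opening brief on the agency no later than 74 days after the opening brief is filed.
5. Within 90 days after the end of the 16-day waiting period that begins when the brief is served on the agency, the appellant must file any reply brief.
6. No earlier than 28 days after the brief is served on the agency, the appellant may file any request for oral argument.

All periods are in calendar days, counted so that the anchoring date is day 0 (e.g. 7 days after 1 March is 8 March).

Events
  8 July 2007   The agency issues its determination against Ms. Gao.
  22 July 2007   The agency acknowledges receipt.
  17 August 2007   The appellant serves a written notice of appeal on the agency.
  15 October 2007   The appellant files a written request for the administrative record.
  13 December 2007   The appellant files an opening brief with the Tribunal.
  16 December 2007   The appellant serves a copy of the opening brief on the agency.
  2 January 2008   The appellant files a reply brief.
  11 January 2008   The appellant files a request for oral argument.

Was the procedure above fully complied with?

Step 1 — 7 and 52 days from 8 July 2007 (when the determination is issued) are 15 July 2007 and 29 August 2007 respectively; done 17 August 2007, which is between those dates.
Step 2 — counting 45 days from 1 September 2007 (end of the 15-day waiting period, which began when the notice of appeal is served on 17 August 2007) gives a deadline of 16 October 2007; done 15 October 2007 — timely.
Step 3 — 20 and 31 days from 7 November 2007 (end of the 23-day objection period, which began when the record is requested on 15 October 2007) are 27 November 2007 and 8 December 2007 respectively; done 13 December 2007 — 5 days after the window closed.

No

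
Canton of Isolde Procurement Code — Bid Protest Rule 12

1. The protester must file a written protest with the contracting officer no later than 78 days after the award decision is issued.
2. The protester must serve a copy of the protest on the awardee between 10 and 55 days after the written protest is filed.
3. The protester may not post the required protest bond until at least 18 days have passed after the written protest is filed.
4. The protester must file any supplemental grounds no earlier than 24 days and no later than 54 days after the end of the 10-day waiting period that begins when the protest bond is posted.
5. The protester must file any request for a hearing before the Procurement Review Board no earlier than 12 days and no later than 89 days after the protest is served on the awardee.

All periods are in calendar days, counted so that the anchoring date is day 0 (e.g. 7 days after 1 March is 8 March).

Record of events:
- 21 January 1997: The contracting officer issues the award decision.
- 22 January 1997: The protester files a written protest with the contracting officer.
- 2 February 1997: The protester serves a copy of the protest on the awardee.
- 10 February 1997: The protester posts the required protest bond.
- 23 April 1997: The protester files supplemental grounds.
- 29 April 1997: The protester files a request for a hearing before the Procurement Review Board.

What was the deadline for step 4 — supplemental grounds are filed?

15 April 1997

The protest bond is posted on 10 February 1997; the 10-day waiting period therefore ends 20 February 1997, and step 4 runs from that date. The window is 24–54 days after 20 February 1997; it closes on 15 April 1997.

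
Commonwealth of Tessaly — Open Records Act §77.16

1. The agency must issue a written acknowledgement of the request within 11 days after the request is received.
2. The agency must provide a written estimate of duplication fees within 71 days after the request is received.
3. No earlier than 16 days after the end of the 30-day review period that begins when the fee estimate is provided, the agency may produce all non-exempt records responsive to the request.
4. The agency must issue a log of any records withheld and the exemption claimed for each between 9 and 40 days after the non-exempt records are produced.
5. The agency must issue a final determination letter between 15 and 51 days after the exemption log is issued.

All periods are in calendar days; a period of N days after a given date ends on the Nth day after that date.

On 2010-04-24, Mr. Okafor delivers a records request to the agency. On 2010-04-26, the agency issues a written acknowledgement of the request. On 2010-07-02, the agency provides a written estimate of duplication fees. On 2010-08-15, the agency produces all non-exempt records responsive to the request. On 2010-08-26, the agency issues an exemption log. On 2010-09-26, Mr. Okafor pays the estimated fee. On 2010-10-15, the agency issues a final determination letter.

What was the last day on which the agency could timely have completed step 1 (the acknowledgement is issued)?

2010-05-05

Step 1 runs from 2010-04-24, when the request is received. 11 days after 2010-04-24 is 2010-05-05.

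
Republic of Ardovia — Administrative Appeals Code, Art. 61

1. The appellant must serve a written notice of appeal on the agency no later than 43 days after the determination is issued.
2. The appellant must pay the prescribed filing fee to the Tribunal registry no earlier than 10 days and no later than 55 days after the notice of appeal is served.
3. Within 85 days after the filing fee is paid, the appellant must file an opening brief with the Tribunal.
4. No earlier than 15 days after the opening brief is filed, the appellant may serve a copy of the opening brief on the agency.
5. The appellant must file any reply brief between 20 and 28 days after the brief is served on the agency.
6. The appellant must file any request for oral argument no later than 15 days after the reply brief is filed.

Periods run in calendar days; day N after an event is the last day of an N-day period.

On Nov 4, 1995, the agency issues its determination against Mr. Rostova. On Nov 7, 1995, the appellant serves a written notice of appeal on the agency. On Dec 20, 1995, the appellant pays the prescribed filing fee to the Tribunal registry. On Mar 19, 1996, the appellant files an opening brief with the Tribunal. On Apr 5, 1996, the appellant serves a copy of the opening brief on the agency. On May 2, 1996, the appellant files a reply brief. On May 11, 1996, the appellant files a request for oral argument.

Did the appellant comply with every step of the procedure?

(1) due by Nov 4, 1995 + 43 days = Dec 17, 1995; completed Nov 7, 1995, before the deadline.
(2) the permitted window runs from Nov 7, 1995 + 10 = Nov 17, 1995 to Nov 7, 1995 + 55 = Jan 1, 1996; done Dec 20, 1995 — within the window.
(3) due by Dec 20, 1995 + 85 days = Mar 14, 1996; Mar 19, 1996 misses that deadline by 5 days.

No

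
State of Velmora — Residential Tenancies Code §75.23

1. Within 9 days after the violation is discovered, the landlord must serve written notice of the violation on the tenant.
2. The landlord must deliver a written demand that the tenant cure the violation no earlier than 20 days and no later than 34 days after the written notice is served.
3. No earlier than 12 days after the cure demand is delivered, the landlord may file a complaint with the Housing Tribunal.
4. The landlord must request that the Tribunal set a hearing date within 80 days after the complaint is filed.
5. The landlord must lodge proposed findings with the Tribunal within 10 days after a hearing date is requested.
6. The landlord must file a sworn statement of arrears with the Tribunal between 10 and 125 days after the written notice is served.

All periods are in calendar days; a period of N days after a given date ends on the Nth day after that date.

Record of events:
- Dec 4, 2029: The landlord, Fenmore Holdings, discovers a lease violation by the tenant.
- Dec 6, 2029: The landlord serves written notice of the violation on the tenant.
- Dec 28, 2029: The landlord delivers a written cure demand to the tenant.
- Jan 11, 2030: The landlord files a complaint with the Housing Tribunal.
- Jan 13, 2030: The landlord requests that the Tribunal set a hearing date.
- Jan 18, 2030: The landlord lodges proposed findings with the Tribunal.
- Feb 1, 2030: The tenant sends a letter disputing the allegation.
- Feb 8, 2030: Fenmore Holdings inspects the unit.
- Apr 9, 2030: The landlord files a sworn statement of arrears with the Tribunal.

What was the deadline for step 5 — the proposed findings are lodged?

Step 5 runs from Jan 13, 2030, when a hearing date is requested. 10 days after Jan 13, 2030 is Jan 23, 2030.

Jan 23, 2030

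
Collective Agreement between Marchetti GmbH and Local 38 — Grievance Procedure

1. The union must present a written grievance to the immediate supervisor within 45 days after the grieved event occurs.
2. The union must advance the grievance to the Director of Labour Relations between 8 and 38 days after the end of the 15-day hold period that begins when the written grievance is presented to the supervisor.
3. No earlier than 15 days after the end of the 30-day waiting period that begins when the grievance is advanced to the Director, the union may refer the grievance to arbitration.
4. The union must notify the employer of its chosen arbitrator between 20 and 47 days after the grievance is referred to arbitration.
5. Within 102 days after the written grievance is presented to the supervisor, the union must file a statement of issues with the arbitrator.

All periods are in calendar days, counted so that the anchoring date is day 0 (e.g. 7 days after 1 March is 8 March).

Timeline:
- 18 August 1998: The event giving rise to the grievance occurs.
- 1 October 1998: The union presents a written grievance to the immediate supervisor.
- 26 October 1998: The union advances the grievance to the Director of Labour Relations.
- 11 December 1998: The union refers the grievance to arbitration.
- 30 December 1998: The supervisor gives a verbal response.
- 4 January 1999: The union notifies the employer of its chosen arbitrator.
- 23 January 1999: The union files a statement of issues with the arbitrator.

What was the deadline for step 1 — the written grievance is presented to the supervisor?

2 October 1998

Step 1 runs from 18 August 1998, when the grieved event occurs. 45 days after 18 August 1998 is 2 October 1998.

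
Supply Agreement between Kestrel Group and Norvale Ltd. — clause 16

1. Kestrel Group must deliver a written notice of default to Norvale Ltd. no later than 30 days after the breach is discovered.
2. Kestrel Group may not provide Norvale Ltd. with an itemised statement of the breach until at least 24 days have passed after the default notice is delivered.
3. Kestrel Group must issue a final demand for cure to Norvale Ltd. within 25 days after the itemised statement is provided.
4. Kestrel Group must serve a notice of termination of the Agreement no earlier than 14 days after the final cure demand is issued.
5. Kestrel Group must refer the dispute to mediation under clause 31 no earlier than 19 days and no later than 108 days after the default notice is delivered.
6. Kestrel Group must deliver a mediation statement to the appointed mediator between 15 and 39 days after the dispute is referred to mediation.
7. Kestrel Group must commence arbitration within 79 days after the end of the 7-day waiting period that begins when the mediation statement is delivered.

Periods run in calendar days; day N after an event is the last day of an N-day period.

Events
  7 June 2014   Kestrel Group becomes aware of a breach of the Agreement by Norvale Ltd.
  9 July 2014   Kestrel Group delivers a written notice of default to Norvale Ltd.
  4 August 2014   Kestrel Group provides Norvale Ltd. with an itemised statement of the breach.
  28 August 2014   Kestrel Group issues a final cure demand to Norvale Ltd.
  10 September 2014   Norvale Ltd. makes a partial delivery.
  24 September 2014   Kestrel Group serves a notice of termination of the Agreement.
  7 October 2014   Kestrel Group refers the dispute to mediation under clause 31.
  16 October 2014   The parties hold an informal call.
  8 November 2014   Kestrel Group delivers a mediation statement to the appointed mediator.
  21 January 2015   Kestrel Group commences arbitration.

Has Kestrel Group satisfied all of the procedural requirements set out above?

(1) due by 7 June 2014 + 30 days = 7 July 2014; not done until 9 July 2014, 2 days after the deadline.
Later steps need not be reached.

No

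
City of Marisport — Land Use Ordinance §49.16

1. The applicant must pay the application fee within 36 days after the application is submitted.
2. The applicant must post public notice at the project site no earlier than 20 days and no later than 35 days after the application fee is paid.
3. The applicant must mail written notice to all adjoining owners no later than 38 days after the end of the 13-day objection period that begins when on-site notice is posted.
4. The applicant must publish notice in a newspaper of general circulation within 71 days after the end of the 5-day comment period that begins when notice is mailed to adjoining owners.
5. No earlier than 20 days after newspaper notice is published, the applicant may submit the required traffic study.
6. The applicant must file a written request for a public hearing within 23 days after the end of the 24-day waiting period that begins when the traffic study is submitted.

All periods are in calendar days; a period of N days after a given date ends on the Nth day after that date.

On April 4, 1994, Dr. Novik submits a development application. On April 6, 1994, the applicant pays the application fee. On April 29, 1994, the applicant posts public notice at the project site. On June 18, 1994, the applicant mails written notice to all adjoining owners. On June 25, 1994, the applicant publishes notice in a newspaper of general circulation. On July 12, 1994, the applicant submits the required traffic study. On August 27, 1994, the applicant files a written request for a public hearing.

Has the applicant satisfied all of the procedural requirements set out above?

No

(1) due by April 4, 1994 + 36 days = May 10, 1994; completed April 6, 1994, before the deadline.
(2) the permitted window runs from April 6, 1994 + 20 = April 26, 1994 to April 6, 1994 + 35 = May 11, 1994; April 29, 1994 falls inside that range.
(3) due by May 12, 1994 + 38 days = June 19, 1994; June 18, 1994 is within that limit.
(4) due by June 23, 1994 + 71 days = September 2, 1994; done June 25, 1994 — timely.
(5) permitted from June 25, 1994 + 20 days = July 15, 1994 onward; done July 12, 1994 — 3 days too early.
That is the first point of non-compliance.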